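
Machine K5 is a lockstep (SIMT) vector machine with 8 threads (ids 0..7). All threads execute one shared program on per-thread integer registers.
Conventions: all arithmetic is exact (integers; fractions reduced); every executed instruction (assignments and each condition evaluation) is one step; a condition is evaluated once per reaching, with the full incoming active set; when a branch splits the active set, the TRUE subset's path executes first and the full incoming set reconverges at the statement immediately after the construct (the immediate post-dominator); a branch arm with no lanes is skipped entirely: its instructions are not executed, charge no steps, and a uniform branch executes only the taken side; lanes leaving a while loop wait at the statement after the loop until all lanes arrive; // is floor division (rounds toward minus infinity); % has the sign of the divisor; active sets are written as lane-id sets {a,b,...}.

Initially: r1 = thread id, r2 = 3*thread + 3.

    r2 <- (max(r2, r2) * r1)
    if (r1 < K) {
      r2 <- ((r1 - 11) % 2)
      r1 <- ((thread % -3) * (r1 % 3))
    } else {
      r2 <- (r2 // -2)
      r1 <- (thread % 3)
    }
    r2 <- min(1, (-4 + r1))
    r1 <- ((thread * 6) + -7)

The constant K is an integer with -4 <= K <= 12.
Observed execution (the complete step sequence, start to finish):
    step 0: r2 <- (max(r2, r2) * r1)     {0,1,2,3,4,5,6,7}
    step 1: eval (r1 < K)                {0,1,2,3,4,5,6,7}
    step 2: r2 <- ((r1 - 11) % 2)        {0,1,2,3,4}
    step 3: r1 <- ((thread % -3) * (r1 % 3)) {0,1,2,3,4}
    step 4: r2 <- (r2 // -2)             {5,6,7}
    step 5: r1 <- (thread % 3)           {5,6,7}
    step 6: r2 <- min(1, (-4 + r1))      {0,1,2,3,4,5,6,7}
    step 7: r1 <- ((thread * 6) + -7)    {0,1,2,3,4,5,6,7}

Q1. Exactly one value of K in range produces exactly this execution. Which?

Answer: K = 5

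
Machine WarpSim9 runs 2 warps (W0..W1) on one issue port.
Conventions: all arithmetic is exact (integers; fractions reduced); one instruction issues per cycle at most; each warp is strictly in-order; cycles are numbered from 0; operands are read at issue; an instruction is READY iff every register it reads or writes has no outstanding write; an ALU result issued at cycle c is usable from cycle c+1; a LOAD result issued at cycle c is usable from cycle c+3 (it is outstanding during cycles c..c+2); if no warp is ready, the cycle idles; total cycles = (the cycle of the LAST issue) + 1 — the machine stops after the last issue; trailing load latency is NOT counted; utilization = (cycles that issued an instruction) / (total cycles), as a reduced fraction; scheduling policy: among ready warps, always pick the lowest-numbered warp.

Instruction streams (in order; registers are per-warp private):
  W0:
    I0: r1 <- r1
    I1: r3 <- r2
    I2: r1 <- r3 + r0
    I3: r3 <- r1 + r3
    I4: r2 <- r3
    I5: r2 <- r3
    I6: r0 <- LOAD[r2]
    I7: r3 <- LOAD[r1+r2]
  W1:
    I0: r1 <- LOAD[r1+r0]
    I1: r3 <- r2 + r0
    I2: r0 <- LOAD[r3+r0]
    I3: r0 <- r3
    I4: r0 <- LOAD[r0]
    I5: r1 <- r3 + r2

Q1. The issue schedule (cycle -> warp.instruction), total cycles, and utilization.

cycle 0: W0.I0
cycle 1: W0.I1
cycle 2: W0.I2
cycle 3: W0.I3
cycle 4: W0.I4
cycle 5: W0.I5
cycle 6: W0.I6
cycle 7: W0.I7
cycle 8: W1.I0
cycle 9: W1.I1
cycle 10: W1.I2
cycle 11: idle
cycle 12: idle
cycle 13: W1.I3
cycle 14: W1.I4
cycle 15: W1.I5

Answer: 16 cycles, utilization 7/8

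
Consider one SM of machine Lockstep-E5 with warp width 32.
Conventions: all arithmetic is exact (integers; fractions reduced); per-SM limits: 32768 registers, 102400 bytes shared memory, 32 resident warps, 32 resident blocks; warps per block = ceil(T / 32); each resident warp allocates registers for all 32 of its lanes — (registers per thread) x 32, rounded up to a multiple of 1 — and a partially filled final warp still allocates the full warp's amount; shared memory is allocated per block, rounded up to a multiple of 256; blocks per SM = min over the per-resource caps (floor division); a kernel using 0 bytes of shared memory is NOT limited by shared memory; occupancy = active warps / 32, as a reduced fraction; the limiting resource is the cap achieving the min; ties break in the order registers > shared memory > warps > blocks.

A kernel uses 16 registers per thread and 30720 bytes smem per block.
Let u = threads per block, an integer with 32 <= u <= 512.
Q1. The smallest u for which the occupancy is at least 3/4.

Answer: u = 225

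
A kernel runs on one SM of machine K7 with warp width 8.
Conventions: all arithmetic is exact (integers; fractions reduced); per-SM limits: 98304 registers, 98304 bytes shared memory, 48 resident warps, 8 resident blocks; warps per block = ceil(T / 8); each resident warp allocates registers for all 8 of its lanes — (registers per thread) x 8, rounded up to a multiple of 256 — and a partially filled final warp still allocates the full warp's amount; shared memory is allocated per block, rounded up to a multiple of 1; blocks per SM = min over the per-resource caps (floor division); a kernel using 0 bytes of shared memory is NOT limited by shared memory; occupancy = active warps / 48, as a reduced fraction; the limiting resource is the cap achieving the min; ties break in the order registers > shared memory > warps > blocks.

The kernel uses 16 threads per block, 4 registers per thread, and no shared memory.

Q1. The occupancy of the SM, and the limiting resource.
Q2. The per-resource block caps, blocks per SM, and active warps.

Answer: occupancy 1/3, limited by blocks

registers: 192 blocks
shared memory: no limit (kernel uses none)
warps: 24 blocks
blocks: 8 blocks

Answer: 8 blocks, 16 active warps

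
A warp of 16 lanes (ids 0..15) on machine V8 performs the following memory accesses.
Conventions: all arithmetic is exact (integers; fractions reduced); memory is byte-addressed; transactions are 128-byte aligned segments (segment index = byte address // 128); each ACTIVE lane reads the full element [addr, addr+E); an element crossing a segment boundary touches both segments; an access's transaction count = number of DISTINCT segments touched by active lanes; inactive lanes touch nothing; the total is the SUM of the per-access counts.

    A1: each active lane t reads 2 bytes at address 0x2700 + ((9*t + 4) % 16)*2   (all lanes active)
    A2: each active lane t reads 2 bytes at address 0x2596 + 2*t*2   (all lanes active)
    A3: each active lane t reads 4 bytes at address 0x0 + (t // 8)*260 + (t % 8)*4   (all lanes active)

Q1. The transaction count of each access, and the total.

A1: 1 transaction
A2: 1 transaction
A3: 2 transactions

Answer: 1,1,2; total 4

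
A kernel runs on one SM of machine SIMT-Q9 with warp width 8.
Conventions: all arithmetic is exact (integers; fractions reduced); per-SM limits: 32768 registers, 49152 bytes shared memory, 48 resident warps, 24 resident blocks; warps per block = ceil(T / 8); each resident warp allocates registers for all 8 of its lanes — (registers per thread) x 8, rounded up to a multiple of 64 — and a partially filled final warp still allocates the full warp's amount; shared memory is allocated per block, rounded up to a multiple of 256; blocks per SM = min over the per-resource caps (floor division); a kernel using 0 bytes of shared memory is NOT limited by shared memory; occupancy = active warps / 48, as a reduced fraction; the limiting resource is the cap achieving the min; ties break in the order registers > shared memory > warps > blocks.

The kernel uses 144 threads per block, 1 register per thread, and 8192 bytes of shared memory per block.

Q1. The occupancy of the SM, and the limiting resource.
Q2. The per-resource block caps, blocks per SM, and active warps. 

Answer: occupancy 3/4, limited by warps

registers: 28 blocks
shared memory: 6 blocks
warps: 2 blocks
blocks: 24 blocks

Answer: 2 blocks, 36 active warps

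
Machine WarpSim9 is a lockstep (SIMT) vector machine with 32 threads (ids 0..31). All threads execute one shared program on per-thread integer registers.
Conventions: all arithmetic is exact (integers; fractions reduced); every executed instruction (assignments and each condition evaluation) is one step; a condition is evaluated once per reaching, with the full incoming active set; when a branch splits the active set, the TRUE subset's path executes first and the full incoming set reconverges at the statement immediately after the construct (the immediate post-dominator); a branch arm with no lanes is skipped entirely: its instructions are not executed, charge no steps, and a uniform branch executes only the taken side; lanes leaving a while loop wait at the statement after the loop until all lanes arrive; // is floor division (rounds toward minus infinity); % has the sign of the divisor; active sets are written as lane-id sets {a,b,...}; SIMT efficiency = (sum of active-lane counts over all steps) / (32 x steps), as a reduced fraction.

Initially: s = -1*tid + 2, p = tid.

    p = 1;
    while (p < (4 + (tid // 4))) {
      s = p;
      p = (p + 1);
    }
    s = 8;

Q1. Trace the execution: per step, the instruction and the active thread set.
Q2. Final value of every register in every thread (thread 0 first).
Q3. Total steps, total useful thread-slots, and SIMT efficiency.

step 0: p <- 1                       {0,1,2,3,4,5,6,7,8,9,10,11,12,13,14,15,16,17,18,19,20,21,22,23,24,25,26,27,28,29,30,31}
step 1: eval (p < (4 + (tid // 4)))  {0,1,2,3,4,5,6,7,8,9,10,11,12,13,14,15,16,17,18,19,20,21,22,23,24,25,26,27,28,29,30,31}
step 2: s <- p                       {0,1,2,3,4,5,6,7,8,9,10,11,12,13,14,15,16,17,18,19,20,21,22,23,24,25,26,27,28,29,30,31}
step 3: p <- (p + 1)                 {0,1,2,3,4,5,6,7,8,9,10,11,12,13,14,15,16,17,18,19,20,21,22,23,24,25,26,27,28,29,30,31}
step 4: eval (p < (4 + (tid // 4)))  {0,1,2,3,4,5,6,7,8,9,10,11,12,13,14,15,16,17,18,19,20,21,22,23,24,25,26,27,28,29,30,31}
step 5: s <- p                       {0,1,2,3,4,5,6,7,8,9,10,11,12,13,14,15,16,17,18,19,20,21,22,23,24,25,26,27,28,29,30,31}
step 6: p <- (p + 1)                 {0,1,2,3,4,5,6,7,8,9,10,11,12,13,14,15,16,17,18,19,20,21,22,23,24,25,26,27,28,29,30,31}
step 7: eval (p < (4 + (tid // 4)))  {0,1,2,3,4,5,6,7,8,9,10,11,12,13,14,15,16,17,18,19,20,21,22,23,24,25,26,27,28,29,30,31}
step 8: s <- p                       {0,1,2,3,4,5,6,7,8,9,10,11,12,13,14,15,16,17,18,19,20,21,22,23,24,25,26,27,28,29,30,31}
step 9: p <- (p + 1)                 {0,1,2,3,4,5,6,7,8,9,10,11,12,13,14,15,16,17,18,19,20,21,22,23,24,25,26,27,28,29,30,31}
step 10: eval (p < (4 + (tid // 4)))  {0,1,2,3,4,5,6,7,8,9,10,11,12,13,14,15,16,17,18,19,20,21,22,23,24,25,26,27,28,29,30,31}
step 11: s <- p                       {4,5,6,7,8,9,10,11,12,13,14,15,16,17,18,19,20,21,22,23,24,25,26,27,28,29,30,31}
step 12: p <- (p + 1)                 {4,5,6,7,8,9,10,11,12,13,14,15,16,17,18,19,20,21,22,23,24,25,26,27,28,29,30,31}
step 13: eval (p < (4 + (tid // 4)))  {4,5,6,7,8,9,10,11,12,13,14,15,16,17,18,19,20,21,22,23,24,25,26,27,28,29,30,31}
step 14: s <- p                       {8,9,10,11,12,13,14,15,16,17,18,19,20,21,22,23,24,25,26,27,28,29,30,31}
step 15: p <- (p + 1)                 {8,9,10,11,12,13,14,15,16,17,18,19,20,21,22,23,24,25,26,27,28,29,30,31}
step 16: eval (p < (4 + (tid // 4)))  {8,9,10,11,12,13,14,15,16,17,18,19,20,21,22,23,24,25,26,27,28,29,30,31}
step 17: s <- p                       {12,13,14,15,16,17,18,19,20,21,22,23,24,25,26,27,28,29,30,31}
step 18: p <- (p + 1)                 {12,13,14,15,16,17,18,19,20,21,22,23,24,25,26,27,28,29,30,31}
step 19: eval (p < (4 + (tid // 4)))  {12,13,14,15,16,17,18,19,20,21,22,23,24,25,26,27,28,29,30,31}
step 20: s <- p                       {16,17,18,19,20,21,22,23,24,25,26,27,28,29,30,31}
step 21: p <- (p + 1)                 {16,17,18,19,20,21,22,23,24,25,26,27,28,29,30,31}
step 22: eval (p < (4 + (tid // 4)))  {16,17,18,19,20,21,22,23,24,25,26,27,28,29,30,31}
step 23: s <- p                       {20,21,22,23,24,25,26,27,28,29,30,31}
step 24: p <- (p + 1)                 {20,21,22,23,24,25,26,27,28,29,30,31}
step 25: eval (p < (4 + (tid // 4)))  {20,21,22,23,24,25,26,27,28,29,30,31}
step 26: s <- p                       {24,25,26,27,28,29,30,31}
step 27: p <- (p + 1)                 {24,25,26,27,28,29,30,31}
step 28: eval (p < (4 + (tid // 4)))  {24,25,26,27,28,29,30,31}
step 29: s <- p                       {28,29,30,31}
step 30: p <- (p + 1)                 {28,29,30,31}
step 31: eval (p < (4 + (tid // 4)))  {28,29,30,31}
step 32: s <- 8                       {0,1,2,3,4,5,6,7,8,9,10,11,12,13,14,15,16,17,18,19,20,21,22,23,24,25,26,27,28,29,30,31}

Answer: 33 steps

s: 8,8,8,8,8,8,8,8,8,8,8,8,8,8,8,8,8,8,8,8,8,8,8,8,8,8,8,8,8,8,8,8
p: 4,4,4,4,5,5,5,5,6,6,6,6,7,7,7,7,8,8,8,8,9,9,9,9,10,10,10,10,11,11,11,11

steps = 33; useful = 720; efficiency = 720/1056 = 15/22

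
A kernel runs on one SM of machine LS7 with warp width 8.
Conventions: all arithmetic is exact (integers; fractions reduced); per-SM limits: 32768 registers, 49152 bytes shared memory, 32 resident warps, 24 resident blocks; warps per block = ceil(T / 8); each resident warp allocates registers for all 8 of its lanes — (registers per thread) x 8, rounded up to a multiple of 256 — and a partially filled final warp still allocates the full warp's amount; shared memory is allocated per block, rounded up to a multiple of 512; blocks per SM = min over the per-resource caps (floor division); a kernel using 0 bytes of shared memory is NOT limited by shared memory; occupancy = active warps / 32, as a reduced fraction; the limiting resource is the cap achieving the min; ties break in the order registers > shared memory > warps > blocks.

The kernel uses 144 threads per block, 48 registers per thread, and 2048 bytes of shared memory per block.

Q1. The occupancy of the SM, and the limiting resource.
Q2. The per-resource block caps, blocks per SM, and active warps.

Answer: occupancy 9/16, limited by warps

registers: 3 blocks
shared memory: 24 blocks
warps: 1 block
blocks: 24 blocks

Answer: 1 block, 18 active warps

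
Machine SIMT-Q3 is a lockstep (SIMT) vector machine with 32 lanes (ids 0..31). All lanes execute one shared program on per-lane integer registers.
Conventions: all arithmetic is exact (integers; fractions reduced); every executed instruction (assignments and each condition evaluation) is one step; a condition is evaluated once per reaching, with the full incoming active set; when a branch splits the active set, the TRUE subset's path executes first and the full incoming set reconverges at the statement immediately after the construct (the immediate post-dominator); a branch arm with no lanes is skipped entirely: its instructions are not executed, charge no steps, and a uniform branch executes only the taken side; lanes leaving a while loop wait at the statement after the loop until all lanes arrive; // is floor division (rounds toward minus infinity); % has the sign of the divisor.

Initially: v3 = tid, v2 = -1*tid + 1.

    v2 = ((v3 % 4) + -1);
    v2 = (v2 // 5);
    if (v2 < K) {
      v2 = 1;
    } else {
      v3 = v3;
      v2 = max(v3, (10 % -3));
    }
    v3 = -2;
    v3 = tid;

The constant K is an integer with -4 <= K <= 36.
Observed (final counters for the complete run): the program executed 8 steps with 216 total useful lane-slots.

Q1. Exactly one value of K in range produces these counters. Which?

Answer: K = 0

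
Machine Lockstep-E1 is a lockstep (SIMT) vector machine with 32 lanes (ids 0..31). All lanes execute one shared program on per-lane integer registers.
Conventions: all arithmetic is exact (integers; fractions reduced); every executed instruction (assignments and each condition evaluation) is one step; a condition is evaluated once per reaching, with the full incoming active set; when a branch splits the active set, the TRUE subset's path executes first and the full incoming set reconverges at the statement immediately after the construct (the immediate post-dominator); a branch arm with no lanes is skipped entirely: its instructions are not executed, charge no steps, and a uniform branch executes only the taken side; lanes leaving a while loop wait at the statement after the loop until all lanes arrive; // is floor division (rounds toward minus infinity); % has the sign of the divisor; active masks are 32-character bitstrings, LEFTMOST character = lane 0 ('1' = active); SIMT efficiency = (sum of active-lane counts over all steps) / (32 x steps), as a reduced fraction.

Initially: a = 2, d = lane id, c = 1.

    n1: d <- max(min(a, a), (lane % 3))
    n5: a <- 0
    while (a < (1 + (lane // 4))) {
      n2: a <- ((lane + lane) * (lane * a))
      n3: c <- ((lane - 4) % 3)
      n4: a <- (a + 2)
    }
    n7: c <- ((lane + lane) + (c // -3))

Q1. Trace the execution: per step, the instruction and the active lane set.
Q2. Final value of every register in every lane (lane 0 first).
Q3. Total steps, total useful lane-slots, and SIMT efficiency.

step 0: d <- max(min(a, a), (lane % 3)) 11111111111111111111111111111111
step 1: a <- 0                       11111111111111111111111111111111
step 2: eval (a < (1 + (lane // 4))) 11111111111111111111111111111111
step 3: a <- ((lane + lane) * (lane * a)) 11111111111111111111111111111111
step 4: c <- ((lane - 4) % 3)        11111111111111111111111111111111
step 5: a <- (a + 2)                 11111111111111111111111111111111
step 6: eval (a < (1 + (lane // 4))) 11111111111111111111111111111111
step 7: a <- ((lane + lane) * (lane * a)) 00000000111111111111111111111111
step 8: c <- ((lane - 4) % 3)        00000000111111111111111111111111
step 9: a <- (a + 2)                 00000000111111111111111111111111
step 10: eval (a < (1 + (lane // 4))) 00000000111111111111111111111111
step 11: c <- ((lane + lane) + (c // -3)) 11111111111111111111111111111111

Answer: 12 steps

a: 2,2,2,2,2,2,2,2,258,326,402,486,578,678,786,902,1026,1158,1298,1446,1602,1766,1938,2118,2306,2502,2706,2918,3138,3366,3602,3846
d: 2,2,2,2,2,2,2,2,2,2,2,2,2,2,2,2,2,2,2,2,2,2,2,2,2,2,2,2,2,2,2,2
c: -1,2,3,5,8,9,11,14,15,17,20,21,23,26,27,29,32,33,35,38,39,41,44,45,47,50,51,53,56,57,59,62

steps = 12; useful = 352; efficiency = 352/384 = 11/12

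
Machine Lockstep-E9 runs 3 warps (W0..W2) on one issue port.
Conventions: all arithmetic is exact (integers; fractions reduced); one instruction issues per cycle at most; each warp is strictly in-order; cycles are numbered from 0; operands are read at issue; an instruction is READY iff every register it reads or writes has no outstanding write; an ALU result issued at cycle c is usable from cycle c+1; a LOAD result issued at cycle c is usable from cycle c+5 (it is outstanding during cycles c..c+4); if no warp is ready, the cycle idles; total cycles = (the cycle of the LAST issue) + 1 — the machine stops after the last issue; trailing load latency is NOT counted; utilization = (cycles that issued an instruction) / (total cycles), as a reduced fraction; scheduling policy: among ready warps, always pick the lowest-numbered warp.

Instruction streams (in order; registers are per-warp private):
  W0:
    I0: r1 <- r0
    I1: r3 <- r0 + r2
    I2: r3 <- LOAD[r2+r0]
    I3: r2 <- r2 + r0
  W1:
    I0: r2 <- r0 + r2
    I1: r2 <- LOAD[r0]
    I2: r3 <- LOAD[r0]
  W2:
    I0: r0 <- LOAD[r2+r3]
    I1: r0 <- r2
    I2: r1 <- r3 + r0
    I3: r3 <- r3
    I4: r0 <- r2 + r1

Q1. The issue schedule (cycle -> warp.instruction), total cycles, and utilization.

cycle 0: W0.I0
cycle 1: W0.I1
cycle 2: W0.I2
cycle 3: W0.I3
cycle 4: W1.I0
cycle 5: W1.I1
cycle 6: W1.I2
cycle 7: W2.I0
cycle 8: idle
cycle 9: idle
cycle 10: idle
cycle 11: idle
cycle 12: W2.I1
cycle 13: W2.I2
cycle 14: W2.I3
cycle 15: W2.I4

Answer: 16 cycles, utilization 3/4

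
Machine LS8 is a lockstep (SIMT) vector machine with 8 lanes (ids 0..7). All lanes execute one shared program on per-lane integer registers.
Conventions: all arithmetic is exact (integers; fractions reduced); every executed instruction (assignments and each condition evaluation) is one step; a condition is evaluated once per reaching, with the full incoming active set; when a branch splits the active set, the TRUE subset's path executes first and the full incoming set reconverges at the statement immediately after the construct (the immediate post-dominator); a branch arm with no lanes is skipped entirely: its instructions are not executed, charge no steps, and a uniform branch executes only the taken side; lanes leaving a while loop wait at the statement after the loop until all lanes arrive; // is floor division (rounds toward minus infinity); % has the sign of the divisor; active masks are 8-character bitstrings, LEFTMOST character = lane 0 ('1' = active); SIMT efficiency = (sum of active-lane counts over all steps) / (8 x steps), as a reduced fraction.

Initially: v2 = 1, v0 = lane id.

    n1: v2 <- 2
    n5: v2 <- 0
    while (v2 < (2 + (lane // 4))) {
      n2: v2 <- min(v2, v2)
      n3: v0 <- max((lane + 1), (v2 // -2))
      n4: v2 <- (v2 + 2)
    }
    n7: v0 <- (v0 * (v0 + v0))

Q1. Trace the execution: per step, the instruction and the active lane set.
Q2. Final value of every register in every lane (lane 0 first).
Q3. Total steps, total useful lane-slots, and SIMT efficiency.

step 0: v2 <- 2                      11111111
step 1: v2 <- 0                      11111111
step 2: eval (v2 < (2 + (lane // 4))) 11111111
step 3: v2 <- min(v2, v2)            11111111
step 4: v0 <- max((lane + 1), (v2 // -2)) 11111111
step 5: v2 <- (v2 + 2)               11111111
step 6: eval (v2 < (2 + (lane // 4))) 11111111
step 7: v2 <- min(v2, v2)            00001111
step 8: v0 <- max((lane + 1), (v2 // -2)) 00001111
step 9: v2 <- (v2 + 2)               00001111
step 10: eval (v2 < (2 + (lane // 4))) 00001111
step 11: v0 <- (v0 * (v0 + v0))       11111111

Answer: 12 steps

v2: 2,2,2,2,4,4,4,4
v0: 2,8,18,32,50,72,98,128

steps = 12; useful = 80; efficiency = 80/96 = 5/6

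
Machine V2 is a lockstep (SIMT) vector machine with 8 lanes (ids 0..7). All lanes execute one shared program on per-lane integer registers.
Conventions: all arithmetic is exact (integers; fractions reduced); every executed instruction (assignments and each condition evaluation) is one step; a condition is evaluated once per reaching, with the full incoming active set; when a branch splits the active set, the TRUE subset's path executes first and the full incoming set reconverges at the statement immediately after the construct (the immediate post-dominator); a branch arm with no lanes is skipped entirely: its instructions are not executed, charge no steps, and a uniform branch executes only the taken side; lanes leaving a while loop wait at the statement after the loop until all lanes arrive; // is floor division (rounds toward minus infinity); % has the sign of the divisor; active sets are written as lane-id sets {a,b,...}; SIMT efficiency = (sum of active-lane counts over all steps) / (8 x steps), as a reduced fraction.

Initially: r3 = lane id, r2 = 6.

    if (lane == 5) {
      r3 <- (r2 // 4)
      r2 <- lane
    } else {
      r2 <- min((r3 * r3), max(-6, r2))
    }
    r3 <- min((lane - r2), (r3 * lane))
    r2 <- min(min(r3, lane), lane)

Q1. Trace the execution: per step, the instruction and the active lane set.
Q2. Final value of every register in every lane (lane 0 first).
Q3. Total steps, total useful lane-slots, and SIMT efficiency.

step 0: eval (lane == 5)             {0,1,2,3,4,5,6,7}
step 1: r3 <- (r2 // 4)              {5}
step 2: r2 <- lane                   {5}
step 3: r2 <- min((r3 * r3), max(-6, r2)) {0,1,2,3,4,6,7}
step 4: r3 <- min((lane - r2), (r3 * lane)) {0,1,2,3,4,5,6,7}
step 5: r2 <- min(min(r3, lane), lane) {0,1,2,3,4,5,6,7}

Answer: 6 steps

r3: 0,0,-2,-3,-2,0,0,1
r2: 0,0,-2,-3,-2,0,0,1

steps = 6; useful = 33; efficiency = 33/48 = 11/16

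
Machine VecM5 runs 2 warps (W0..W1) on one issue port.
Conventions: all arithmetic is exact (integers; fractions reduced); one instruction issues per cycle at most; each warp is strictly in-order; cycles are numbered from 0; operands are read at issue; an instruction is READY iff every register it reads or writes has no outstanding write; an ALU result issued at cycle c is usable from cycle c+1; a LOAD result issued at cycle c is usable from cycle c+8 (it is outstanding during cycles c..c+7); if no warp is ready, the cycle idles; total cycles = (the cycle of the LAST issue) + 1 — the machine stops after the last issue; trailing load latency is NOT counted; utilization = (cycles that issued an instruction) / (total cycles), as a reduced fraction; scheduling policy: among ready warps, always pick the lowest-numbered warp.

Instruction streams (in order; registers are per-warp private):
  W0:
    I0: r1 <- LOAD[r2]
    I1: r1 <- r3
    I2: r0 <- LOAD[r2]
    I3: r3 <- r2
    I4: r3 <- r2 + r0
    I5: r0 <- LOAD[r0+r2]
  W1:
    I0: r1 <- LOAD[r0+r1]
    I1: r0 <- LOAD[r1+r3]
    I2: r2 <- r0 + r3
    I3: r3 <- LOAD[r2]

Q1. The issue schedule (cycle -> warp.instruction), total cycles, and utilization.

cycle 0: W0.I0
cycle 1: W1.I0
cycle 2: idle
cycle 3: idle
cycle 4: idle
cycle 5: idle
cycle 6: idle
cycle 7: idle
cycle 8: W0.I1
cycle 9: W0.I2
cycle 10: W0.I3
cycle 11: W1.I1
cycle 12: idle
cycle 13: idle
cycle 14: idle
cycle 15: idle
cycle 16: idle
cycle 17: W0.I4
cycle 18: W0.I5
cycle 19: W1.I2
cycle 20: W1.I3

Answer: 21 cycles, utilization 10/21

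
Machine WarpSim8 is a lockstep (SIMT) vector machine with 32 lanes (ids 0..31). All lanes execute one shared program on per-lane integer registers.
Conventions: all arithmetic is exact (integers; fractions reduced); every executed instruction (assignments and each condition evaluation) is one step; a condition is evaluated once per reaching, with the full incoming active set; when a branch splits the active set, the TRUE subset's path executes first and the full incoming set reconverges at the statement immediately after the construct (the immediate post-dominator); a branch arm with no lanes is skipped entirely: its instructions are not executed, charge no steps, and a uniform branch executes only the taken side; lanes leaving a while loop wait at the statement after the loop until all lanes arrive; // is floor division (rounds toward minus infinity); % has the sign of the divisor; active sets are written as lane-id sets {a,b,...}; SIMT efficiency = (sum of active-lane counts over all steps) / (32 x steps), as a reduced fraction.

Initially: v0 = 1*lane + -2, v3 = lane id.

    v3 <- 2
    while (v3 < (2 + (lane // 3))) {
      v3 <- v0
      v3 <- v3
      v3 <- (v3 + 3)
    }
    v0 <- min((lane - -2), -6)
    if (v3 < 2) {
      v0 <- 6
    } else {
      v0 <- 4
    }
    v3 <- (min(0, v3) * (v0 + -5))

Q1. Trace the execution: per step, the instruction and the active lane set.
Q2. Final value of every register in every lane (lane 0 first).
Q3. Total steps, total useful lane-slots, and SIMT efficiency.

step 0: v3 <- 2                      {0,1,2,3,4,5,6,7,8,9,10,11,12,13,14,15,16,17,18,19,20,21,22,23,24,25,26,27,28,29,30,31}
step 1: eval (v3 < (2 + (lane // 3))) {0,1,2,3,4,5,6,7,8,9,10,11,12,13,14,15,16,17,18,19,20,21,22,23,24,25,26,27,28,29,30,31}
step 2: v3 <- v0                     {3,4,5,6,7,8,9,10,11,12,13,14,15,16,17,18,19,20,21,22,23,24,25,26,27,28,29,30,31}
step 3: v3 <- v3                     {3,4,5,6,7,8,9,10,11,12,13,14,15,16,17,18,19,20,21,22,23,24,25,26,27,28,29,30,31}
step 4: v3 <- (v3 + 3)               {3,4,5,6,7,8,9,10,11,12,13,14,15,16,17,18,19,20,21,22,23,24,25,26,27,28,29,30,31}
step 5: eval (v3 < (2 + (lane // 3))) {3,4,5,6,7,8,9,10,11,12,13,14,15,16,17,18,19,20,21,22,23,24,25,26,27,28,29,30,31}
step 6: v0 <- min((lane - -2), -6)   {0,1,2,3,4,5,6,7,8,9,10,11,12,13,14,15,16,17,18,19,20,21,22,23,24,25,26,27,28,29,30,31}
step 7: eval (v3 < 2)                {0,1,2,3,4,5,6,7,8,9,10,11,12,13,14,15,16,17,18,19,20,21,22,23,24,25,26,27,28,29,30,31}
step 8: v0 <- 4                      {0,1,2,3,4,5,6,7,8,9,10,11,12,13,14,15,16,17,18,19,20,21,22,23,24,25,26,27,28,29,30,31}
step 9: v3 <- (min(0, v3) * (v0 + -5)) {0,1,2,3,4,5,6,7,8,9,10,11,12,13,14,15,16,17,18,19,20,21,22,23,24,25,26,27,28,29,30,31}

Answer: 10 steps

v0: 4,4,4,4,4,4,4,4,4,4,4,4,4,4,4,4,4,4,4,4,4,4,4,4,4,4,4,4,4,4,4,4
v3: 0,0,0,0,0,0,0,0,0,0,0,0,0,0,0,0,0,0,0,0,0,0,0,0,0,0,0,0,0,0,0,0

steps = 10; useful = 308; efficiency = 308/320 = 77/80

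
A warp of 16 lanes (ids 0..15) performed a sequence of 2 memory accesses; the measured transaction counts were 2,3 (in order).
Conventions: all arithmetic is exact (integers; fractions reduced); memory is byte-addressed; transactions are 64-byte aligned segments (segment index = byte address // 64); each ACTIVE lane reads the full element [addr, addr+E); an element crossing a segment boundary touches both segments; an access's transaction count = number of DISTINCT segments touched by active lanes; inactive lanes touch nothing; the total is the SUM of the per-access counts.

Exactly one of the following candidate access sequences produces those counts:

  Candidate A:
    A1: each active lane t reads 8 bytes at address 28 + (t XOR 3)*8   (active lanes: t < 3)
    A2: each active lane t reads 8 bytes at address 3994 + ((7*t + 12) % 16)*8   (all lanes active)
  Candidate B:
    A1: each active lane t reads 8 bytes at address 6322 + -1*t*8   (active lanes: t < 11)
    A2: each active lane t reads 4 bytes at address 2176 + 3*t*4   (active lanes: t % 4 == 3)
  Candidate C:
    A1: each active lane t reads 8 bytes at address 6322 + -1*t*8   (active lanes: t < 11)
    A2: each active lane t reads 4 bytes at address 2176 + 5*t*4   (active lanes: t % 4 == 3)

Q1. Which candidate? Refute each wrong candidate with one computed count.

A: A1 gives 1 transaction, not 2
C: A2 gives 4 transactions, not 3
B: all counts match (2,3)

Answer: B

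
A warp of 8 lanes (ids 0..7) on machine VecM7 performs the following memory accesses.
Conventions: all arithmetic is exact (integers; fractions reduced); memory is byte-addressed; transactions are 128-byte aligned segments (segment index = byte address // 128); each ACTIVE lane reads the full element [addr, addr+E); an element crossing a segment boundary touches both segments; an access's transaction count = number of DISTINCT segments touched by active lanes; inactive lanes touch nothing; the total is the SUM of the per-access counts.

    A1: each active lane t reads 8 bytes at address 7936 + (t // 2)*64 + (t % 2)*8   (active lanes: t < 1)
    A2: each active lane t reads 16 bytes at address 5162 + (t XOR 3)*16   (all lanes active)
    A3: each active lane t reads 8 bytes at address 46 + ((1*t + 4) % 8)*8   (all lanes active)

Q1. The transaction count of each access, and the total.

A1: 1 transaction
A2: 2 transactions
A3: 1 transaction

Answer: 1,2,1; total 4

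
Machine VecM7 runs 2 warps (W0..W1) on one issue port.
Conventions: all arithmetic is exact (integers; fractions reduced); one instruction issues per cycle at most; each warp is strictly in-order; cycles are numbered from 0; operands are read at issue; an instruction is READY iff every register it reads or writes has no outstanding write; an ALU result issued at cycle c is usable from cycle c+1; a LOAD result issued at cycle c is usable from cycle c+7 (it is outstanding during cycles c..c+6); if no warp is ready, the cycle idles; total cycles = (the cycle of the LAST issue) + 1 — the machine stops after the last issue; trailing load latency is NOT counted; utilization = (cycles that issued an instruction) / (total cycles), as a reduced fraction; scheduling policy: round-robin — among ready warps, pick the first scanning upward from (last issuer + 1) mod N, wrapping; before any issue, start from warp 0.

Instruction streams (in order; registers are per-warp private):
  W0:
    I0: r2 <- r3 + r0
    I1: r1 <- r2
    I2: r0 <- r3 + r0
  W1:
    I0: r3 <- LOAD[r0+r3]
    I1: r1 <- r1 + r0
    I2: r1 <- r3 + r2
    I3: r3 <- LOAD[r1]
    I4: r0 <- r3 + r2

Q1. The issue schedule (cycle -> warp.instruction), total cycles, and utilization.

cycle 0: W0.I0
cycle 1: W1.I0
cycle 2: W0.I1
cycle 3: W1.I1
cycle 4: W0.I2
cycle 5: idle
cycle 6: idle
cycle 7: idle
cycle 8: W1.I2
cycle 9: W1.I3
cycle 10: idle
cycle 11: idle
cycle 12: idle
cycle 13: idle
cycle 14: idle
cycle 15: idle
cycle 16: W1.I4

Answer: 17 cycles, utilization 8/17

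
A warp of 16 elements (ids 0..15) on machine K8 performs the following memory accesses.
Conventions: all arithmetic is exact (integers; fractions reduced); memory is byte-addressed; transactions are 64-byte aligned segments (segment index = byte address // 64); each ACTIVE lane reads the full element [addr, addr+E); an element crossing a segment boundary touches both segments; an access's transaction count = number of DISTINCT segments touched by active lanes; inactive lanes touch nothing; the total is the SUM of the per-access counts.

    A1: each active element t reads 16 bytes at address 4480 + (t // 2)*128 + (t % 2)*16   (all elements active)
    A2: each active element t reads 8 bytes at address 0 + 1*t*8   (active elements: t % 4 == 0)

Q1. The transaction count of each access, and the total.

A1: 8 transactions
A2: 2 transactions

Answer: 8,2; total 10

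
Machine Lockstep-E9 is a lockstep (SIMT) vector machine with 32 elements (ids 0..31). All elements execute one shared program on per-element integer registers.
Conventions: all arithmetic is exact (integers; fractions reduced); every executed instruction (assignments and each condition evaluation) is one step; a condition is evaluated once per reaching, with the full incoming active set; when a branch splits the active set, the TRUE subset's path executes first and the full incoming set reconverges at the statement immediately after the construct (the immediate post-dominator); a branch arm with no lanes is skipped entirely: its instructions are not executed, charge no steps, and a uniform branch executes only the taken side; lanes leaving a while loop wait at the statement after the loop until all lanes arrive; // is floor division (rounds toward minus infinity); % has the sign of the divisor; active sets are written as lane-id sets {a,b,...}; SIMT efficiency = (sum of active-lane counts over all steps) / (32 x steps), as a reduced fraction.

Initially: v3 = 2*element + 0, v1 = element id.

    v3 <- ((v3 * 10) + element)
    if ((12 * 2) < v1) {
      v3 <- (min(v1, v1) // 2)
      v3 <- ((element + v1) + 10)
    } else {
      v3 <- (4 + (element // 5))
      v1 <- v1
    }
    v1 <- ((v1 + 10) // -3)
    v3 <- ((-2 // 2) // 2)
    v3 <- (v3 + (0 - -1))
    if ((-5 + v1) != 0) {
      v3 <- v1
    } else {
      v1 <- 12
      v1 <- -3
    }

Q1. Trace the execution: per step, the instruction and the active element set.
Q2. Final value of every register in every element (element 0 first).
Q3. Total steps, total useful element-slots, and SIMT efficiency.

step 0: v3 <- ((v3 * 10) + element)  {0,1,2,3,4,5,6,7,8,9,10,11,12,13,14,15,16,17,18,19,20,21,22,23,24,25,26,27,28,29,30,31}
step 1: eval ((12 * 2) < v1)         {0,1,2,3,4,5,6,7,8,9,10,11,12,13,14,15,16,17,18,19,20,21,22,23,24,25,26,27,28,29,30,31}
step 2: v3 <- (min(v1, v1) // 2)     {25,26,27,28,29,30,31}
step 3: v3 <- ((element + v1) + 10)  {25,26,27,28,29,30,31}
step 4: v3 <- (4 + (element // 5))   {0,1,2,3,4,5,6,7,8,9,10,11,12,13,14,15,16,17,18,19,20,21,22,23,24}
step 5: v1 <- v1                     {0,1,2,3,4,5,6,7,8,9,10,11,12,13,14,15,16,17,18,19,20,21,22,23,24}
step 6: v1 <- ((v1 + 10) // -3)      {0,1,2,3,4,5,6,7,8,9,10,11,12,13,14,15,16,17,18,19,20,21,22,23,24,25,26,27,28,29,30,31}
step 7: v3 <- ((-2 // 2) // 2)       {0,1,2,3,4,5,6,7,8,9,10,11,12,13,14,15,16,17,18,19,20,21,22,23,24,25,26,27,28,29,30,31}
step 8: v3 <- (v3 + (0 - -1))        {0,1,2,3,4,5,6,7,8,9,10,11,12,13,14,15,16,17,18,19,20,21,22,23,24,25,26,27,28,29,30,31}
step 9: eval ((-5 + v1) != 0)        {0,1,2,3,4,5,6,7,8,9,10,11,12,13,14,15,16,17,18,19,20,21,22,23,24,25,26,27,28,29,30,31}
step 10: v3 <- v1                     {0,1,2,3,4,5,6,7,8,9,10,11,12,13,14,15,16,17,18,19,20,21,22,23,24,25,26,27,28,29,30,31}

Answer: 11 steps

v3: -4,-4,-4,-5,-5,-5,-6,-6,-6,-7,-7,-7,-8,-8,-8,-9,-9,-9,-10,-10,-10,-11,-11,-11,-12,-12,-12,-13,-13,-13,-14,-14
v1: -4,-4,-4,-5,-5,-5,-6,-6,-6,-7,-7,-7,-8,-8,-8,-9,-9,-9,-10,-10,-10,-11,-11,-11,-12,-12,-12,-13,-13,-13,-14,-14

steps = 11; useful = 288; efficiency = 288/352 = 9/11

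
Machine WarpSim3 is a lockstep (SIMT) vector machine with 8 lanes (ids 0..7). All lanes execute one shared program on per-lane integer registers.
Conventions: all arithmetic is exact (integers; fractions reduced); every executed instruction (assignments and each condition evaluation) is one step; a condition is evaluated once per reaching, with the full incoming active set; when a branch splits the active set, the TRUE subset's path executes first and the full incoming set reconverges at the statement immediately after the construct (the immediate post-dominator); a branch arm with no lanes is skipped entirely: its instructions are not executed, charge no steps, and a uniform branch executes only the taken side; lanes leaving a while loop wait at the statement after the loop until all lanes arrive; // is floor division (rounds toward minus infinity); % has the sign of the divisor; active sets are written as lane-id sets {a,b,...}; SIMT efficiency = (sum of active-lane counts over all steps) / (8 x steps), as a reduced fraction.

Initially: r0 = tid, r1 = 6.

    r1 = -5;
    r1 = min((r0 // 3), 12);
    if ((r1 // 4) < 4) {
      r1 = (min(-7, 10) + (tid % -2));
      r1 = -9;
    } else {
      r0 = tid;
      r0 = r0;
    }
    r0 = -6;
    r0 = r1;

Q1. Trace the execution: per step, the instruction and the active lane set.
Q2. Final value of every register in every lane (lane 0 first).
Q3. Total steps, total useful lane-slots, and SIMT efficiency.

step 0: r1 <- -5                     {0,1,2,3,4,5,6,7}
step 1: r1 <- min((r0 // 3), 12)     {0,1,2,3,4,5,6,7}
step 2: eval ((r1 // 4) < 4)         {0,1,2,3,4,5,6,7}
step 3: r1 <- (min(-7, 10) + (tid % -2)) {0,1,2,3,4,5,6,7}
step 4: r1 <- -9                     {0,1,2,3,4,5,6,7}
step 5: r0 <- -6                     {0,1,2,3,4,5,6,7}
step 6: r0 <- r1                     {0,1,2,3,4,5,6,7}

Answer: 7 steps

r0: -9,-9,-9,-9,-9,-9,-9,-9
r1: -9,-9,-9,-9,-9,-9,-9,-9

steps = 7; useful = 56; efficiency = 56/56 = 1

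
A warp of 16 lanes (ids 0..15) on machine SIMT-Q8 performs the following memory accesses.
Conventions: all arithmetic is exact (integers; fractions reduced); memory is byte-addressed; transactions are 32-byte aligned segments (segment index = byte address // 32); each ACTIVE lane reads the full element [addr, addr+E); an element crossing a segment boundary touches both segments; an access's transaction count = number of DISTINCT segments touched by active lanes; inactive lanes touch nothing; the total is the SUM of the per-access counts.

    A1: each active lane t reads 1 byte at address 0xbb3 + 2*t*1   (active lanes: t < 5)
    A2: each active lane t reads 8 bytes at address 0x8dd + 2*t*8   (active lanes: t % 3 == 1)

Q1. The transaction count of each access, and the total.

A1: 1 transaction
A2: 7 transactions

Answer: 1,7; total 8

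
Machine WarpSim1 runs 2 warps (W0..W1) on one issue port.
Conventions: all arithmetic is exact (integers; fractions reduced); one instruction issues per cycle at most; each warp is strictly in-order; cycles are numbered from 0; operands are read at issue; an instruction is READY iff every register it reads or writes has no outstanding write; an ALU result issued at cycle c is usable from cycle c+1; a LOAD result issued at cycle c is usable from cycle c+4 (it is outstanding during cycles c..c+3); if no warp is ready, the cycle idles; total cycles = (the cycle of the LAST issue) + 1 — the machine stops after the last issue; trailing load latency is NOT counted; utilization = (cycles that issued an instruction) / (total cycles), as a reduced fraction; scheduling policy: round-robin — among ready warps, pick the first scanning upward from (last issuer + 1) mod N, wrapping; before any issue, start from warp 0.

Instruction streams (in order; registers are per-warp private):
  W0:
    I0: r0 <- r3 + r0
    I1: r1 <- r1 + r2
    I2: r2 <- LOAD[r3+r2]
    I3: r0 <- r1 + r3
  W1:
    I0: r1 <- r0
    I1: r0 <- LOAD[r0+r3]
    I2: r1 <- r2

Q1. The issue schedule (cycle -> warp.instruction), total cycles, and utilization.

cycle 0: W0.I0
cycle 1: W1.I0
cycle 2: W0.I1
cycle 3: W1.I1
cycle 4: W0.I2
cycle 5: W1.I2
cycle 6: W0.I3

Answer: 7 cycles, utilization 1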